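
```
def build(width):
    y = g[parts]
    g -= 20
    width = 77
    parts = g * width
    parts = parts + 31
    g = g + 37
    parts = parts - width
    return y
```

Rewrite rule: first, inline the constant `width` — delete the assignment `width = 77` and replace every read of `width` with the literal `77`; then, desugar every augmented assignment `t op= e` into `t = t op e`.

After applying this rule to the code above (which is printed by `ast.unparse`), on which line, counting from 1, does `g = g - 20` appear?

Transformed code:
def build(width):
    y = g[parts]
    g = g - 20
    parts = g * 77
    parts = parts + 31
    g = g + 37
    parts = parts - 77
    return y

3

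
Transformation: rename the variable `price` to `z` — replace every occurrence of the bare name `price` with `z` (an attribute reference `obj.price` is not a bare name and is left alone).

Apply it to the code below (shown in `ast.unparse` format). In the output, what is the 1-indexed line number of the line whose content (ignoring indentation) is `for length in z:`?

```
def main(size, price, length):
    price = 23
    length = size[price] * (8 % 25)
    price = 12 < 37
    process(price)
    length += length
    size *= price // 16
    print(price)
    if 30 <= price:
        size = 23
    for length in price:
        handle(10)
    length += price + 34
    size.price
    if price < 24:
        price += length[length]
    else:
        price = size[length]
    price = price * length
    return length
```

11

Transformed code:
def main(size, z, length):
    z = 23
    length = size[z] * (8 % 25)
    z = 12 < 37
    process(z)
    length += length
    size *= z // 16
    print(z)
    if 30 <= z:
        size = 23
    for length in z:
        handle(10)
    length += z + 34
    size.price
    if z < 24:
        z += length[length]
    else:
        z = size[length]
    z = z * length
    return length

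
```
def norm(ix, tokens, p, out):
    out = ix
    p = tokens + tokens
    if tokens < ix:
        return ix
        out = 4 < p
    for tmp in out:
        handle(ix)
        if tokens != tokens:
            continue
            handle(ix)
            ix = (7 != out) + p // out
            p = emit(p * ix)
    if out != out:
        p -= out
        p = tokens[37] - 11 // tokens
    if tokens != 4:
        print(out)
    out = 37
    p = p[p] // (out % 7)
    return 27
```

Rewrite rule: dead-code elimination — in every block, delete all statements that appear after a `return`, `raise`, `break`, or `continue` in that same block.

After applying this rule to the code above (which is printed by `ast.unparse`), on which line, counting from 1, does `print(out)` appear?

Transformed code:
def norm(ix, tokens, p, out):
    out = ix
    p = tokens + tokens
    if tokens < ix:
        return ix
    for tmp in out:
        handle(ix)
        if tokens != tokens:
            continue
    if out != out:
        p -= out
        p = tokens[37] - 11 // tokens
    if tokens != 4:
        print(out)
    out = 37
    p = p[p] // (out % 7)
    return 27

14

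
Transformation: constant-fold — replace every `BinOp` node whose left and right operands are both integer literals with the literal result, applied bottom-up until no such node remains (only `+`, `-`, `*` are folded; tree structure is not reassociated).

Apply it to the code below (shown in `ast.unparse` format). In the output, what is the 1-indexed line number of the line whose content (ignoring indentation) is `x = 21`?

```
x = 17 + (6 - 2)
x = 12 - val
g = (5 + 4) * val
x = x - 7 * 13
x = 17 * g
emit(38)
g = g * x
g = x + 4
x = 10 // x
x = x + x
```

1

Transformed code:
x = 21
x = 12 - val
g = 9 * val
x = x - 91
x = 17 * g
emit(38)
g = g * x
g = x + 4
x = 10 // x
x = x + x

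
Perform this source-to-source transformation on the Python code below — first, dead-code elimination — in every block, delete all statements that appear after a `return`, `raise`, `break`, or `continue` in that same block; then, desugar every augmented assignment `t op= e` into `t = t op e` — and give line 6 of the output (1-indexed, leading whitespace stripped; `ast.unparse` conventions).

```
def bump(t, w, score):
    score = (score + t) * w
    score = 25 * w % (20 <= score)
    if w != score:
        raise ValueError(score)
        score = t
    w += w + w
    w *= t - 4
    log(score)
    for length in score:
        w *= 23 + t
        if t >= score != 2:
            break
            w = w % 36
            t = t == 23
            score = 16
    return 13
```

Transformed code:
def bump(t, w, score):
    score = (score + t) * w
    score = 25 * w % (20 <= score)
    if w != score:
        raise ValueError(score)
    w = w + (w + w)
    w = w * (t - 4)
    log(score)
    for length in score:
        w = w * (23 + t)
        if t >= score != 2:
            break
    return 13

w = w + (w + w)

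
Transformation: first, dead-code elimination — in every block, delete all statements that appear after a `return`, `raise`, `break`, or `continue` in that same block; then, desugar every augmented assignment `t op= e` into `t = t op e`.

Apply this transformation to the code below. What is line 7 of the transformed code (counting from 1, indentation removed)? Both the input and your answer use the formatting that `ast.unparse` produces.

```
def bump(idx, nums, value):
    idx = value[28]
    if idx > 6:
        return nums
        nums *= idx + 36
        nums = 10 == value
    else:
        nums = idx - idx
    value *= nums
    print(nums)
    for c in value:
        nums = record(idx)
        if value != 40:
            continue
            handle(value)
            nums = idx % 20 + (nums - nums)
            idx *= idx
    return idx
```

Transformed code:
def bump(idx, nums, value):
    idx = value[28]
    if idx > 6:
        return nums
    else:
        nums = idx - idx
    value = value * nums
    print(nums)
    for c in value:
        nums = record(idx)
        if value != 40:
            continue
    return idx

value = value * nums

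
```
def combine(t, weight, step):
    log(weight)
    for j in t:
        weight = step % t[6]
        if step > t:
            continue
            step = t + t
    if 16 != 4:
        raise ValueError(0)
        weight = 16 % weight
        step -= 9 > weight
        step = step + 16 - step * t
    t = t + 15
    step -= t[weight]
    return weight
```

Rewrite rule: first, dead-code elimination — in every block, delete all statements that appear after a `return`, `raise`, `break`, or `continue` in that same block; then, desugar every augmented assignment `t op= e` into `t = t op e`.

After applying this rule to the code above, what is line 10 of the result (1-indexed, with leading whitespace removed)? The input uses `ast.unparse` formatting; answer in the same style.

step = step - t[weight]

Transformed code:
def combine(t, weight, step):
    log(weight)
    for j in t:
        weight = step % t[6]
        if step > t:
            continue
    if 16 != 4:
        raise ValueError(0)
    t = t + 15
    step = step - t[weight]
    return weight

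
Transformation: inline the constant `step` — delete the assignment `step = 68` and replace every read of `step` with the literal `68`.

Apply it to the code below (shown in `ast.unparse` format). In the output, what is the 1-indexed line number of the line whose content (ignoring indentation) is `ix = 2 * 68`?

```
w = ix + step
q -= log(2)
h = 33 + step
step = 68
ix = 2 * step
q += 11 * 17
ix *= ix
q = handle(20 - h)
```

4

Transformed code:
w = ix + 68
q -= log(2)
h = 33 + 68
ix = 2 * 68
q += 11 * 17
ix *= ix
q = handle(20 - h)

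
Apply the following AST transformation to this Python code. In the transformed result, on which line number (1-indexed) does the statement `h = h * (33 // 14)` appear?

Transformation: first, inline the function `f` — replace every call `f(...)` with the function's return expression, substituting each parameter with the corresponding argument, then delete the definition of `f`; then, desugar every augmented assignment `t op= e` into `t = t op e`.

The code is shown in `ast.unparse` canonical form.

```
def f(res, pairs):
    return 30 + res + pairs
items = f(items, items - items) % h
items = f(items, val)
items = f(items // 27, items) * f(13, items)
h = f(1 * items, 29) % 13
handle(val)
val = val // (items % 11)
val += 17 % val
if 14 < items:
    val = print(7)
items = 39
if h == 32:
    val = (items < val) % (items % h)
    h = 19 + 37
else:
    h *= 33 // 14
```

15

Transformed code:
items = (30 + items + (items - items)) % h
items = 30 + items + val
items = (30 + items // 27 + items) * (30 + 13 + items)
h = (30 + 1 * items + 29) % 13
handle(val)
val = val // (items % 11)
val = val + 17 % val
if 14 < items:
    val = print(7)
items = 39
if h == 32:
    val = (items < val) % (items % h)
    h = 19 + 37
else:
    h = h * (33 // 14)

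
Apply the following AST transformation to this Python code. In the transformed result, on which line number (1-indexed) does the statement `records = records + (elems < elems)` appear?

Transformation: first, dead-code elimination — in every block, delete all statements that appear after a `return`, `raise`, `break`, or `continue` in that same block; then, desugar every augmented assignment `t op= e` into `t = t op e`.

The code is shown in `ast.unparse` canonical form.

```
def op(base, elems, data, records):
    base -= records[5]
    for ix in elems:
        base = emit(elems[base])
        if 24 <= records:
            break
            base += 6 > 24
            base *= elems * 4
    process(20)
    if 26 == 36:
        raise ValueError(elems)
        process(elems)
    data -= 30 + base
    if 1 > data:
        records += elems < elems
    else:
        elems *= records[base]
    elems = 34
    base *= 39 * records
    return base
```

12

Transformed code:
def op(base, elems, data, records):
    base = base - records[5]
    for ix in elems:
        base = emit(elems[base])
        if 24 <= records:
            break
    process(20)
    if 26 == 36:
        raise ValueError(elems)
    data = data - (30 + base)
    if 1 > data:
        records = records + (elems < elems)
    else:
        elems = elems * records[base]
    elems = 34
    base = base * (39 * records)
    return base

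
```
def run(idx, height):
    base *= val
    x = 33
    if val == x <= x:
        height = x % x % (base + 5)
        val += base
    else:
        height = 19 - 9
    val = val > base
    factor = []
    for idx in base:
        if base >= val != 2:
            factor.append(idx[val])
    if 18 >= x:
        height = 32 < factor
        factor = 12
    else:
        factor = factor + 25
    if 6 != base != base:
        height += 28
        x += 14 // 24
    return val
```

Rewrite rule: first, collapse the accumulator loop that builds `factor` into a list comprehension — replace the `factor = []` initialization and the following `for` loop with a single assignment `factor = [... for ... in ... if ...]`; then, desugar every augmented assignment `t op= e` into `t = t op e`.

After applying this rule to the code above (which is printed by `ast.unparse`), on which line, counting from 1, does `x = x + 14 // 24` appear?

18

Transformed code:
def run(idx, height):
    base = base * val
    x = 33
    if val == x <= x:
        height = x % x % (base + 5)
        val = val + base
    else:
        height = 19 - 9
    val = val > base
    factor = [idx[val] for idx in base if base >= val != 2]
    if 18 >= x:
        height = 32 < factor
        factor = 12
    else:
        factor = factor + 25
    if 6 != base != base:
        height = height + 28
        x = x + 14 // 24
    return val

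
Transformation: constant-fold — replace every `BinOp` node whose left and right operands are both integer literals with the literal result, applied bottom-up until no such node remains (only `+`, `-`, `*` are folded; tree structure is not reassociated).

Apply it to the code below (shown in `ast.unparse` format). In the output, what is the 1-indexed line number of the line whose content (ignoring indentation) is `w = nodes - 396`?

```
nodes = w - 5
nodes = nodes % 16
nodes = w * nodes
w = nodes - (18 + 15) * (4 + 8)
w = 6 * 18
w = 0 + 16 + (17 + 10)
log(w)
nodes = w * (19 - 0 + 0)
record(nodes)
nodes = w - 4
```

4

Transformed code:
nodes = w - 5
nodes = nodes % 16
nodes = w * nodes
w = nodes - 396
w = 108
w = 43
log(w)
nodes = w * 19
record(nodes)
nodes = w - 4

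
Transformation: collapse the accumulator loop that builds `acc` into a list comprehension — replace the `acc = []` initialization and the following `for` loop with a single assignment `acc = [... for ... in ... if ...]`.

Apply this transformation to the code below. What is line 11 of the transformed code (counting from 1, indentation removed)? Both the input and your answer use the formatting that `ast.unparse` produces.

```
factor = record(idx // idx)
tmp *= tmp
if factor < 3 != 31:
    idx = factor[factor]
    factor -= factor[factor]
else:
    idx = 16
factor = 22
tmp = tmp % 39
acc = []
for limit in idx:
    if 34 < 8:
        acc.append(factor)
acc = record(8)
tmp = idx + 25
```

acc = record(8)

Transformed code:
factor = record(idx // idx)
tmp *= tmp
if factor < 3 != 31:
    idx = factor[factor]
    factor -= factor[factor]
else:
    idx = 16
factor = 22
tmp = tmp % 39
acc = [factor for limit in idx if 34 < 8]
acc = record(8)
tmp = idx + 25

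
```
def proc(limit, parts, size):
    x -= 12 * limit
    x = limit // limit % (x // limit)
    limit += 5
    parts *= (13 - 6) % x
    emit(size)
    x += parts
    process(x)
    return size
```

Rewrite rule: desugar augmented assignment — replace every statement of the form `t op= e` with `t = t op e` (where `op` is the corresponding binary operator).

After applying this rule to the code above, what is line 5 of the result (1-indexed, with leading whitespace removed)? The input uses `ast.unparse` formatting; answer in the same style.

parts = parts * ((13 - 6) % x)

Transformed code:
def proc(limit, parts, size):
    x = x - 12 * limit
    x = limit // limit % (x // limit)
    limit = limit + 5
    parts = parts * ((13 - 6) % x)
    emit(size)
    x = x + parts
    process(x)
    return size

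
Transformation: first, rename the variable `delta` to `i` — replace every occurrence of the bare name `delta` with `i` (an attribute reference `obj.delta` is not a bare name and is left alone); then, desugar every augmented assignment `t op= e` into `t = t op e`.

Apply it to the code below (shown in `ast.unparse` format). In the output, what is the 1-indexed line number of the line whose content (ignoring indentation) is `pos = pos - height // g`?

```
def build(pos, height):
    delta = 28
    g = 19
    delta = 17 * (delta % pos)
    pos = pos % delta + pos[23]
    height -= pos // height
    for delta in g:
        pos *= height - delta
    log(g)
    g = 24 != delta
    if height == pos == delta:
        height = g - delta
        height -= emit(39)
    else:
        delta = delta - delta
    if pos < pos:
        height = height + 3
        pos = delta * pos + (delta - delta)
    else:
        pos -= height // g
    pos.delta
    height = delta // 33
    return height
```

Transformed code:
def build(pos, height):
    i = 28
    g = 19
    i = 17 * (i % pos)
    pos = pos % i + pos[23]
    height = height - pos // height
    for i in g:
        pos = pos * (height - i)
    log(g)
    g = 24 != i
    if height == pos == i:
        height = g - i
        height = height - emit(39)
    else:
        i = i - i
    if pos < pos:
        height = height + 3
        pos = i * pos + (i - i)
    else:
        pos = pos - height // g
    pos.delta
    height = i // 33
    return height

20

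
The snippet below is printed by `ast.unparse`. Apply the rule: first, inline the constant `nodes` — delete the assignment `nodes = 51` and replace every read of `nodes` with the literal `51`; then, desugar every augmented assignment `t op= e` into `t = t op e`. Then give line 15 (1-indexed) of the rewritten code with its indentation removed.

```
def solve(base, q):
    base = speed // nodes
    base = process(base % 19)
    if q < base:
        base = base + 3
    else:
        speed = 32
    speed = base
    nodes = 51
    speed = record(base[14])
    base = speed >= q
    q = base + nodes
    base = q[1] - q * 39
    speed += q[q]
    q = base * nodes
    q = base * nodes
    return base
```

q = base * 51

Transformed code:
def solve(base, q):
    base = speed // 51
    base = process(base % 19)
    if q < base:
        base = base + 3
    else:
        speed = 32
    speed = base
    speed = record(base[14])
    base = speed >= q
    q = base + 51
    base = q[1] - q * 39
    speed = speed + q[q]
    q = base * 51
    q = base * 51
    return base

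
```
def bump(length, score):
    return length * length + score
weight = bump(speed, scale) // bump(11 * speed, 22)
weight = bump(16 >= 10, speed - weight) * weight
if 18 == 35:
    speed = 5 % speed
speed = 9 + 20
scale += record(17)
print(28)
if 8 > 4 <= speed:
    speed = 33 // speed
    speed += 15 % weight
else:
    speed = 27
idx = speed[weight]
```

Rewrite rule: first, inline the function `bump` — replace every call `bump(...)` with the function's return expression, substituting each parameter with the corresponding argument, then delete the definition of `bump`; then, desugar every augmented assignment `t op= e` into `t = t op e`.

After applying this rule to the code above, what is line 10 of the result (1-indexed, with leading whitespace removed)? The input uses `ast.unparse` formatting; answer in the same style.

speed = speed + 15 % weight

Transformed code:
weight = (speed * speed + scale) // (11 * speed * (11 * speed) + 22)
weight = ((16 >= 10) * (16 >= 10) + (speed - weight)) * weight
if 18 == 35:
    speed = 5 % speed
speed = 9 + 20
scale = scale + record(17)
print(28)
if 8 > 4 <= speed:
    speed = 33 // speed
    speed = speed + 15 % weight
else:
    speed = 27
idx = speed[weight]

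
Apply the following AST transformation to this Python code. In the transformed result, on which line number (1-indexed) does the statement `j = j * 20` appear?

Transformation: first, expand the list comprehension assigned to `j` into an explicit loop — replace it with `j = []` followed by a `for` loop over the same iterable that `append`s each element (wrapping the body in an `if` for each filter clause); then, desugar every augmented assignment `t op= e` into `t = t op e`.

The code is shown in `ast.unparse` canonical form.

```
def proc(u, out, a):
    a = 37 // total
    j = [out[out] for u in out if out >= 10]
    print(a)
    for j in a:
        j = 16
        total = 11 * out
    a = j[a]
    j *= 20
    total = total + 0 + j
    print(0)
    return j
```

12

Transformed code:
def proc(u, out, a):
    a = 37 // total
    j = []
    for u in out:
        if out >= 10:
            j.append(out[out])
    print(a)
    for j in a:
        j = 16
        total = 11 * out
    a = j[a]
    j = j * 20
    total = total + 0 + j
    print(0)
    return j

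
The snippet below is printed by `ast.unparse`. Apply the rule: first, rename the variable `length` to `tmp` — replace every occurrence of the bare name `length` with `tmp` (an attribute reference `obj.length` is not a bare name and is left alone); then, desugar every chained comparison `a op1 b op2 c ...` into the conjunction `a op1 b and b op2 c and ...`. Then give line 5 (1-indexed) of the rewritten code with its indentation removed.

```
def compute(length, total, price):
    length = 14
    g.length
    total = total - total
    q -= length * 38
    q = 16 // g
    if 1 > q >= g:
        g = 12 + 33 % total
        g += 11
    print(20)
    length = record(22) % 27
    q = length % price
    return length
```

Transformed code:
def compute(tmp, total, price):
    tmp = 14
    g.length
    total = total - total
    q -= tmp * 38
    q = 16 // g
    if 1 > q and q >= g:
        g = 12 + 33 % total
        g += 11
    print(20)
    tmp = record(22) % 27
    q = tmp % price
    return tmp

q -= tmp * 38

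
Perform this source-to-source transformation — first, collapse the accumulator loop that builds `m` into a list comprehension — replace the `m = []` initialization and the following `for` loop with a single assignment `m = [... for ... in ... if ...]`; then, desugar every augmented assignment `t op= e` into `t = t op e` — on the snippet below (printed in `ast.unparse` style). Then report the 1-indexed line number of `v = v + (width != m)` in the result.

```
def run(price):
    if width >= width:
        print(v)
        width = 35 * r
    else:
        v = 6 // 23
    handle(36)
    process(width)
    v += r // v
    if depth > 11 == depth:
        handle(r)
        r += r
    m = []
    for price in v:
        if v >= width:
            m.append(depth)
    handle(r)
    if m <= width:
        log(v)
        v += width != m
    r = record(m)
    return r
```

17

Transformed code:
def run(price):
    if width >= width:
        print(v)
        width = 35 * r
    else:
        v = 6 // 23
    handle(36)
    process(width)
    v = v + r // v
    if depth > 11 == depth:
        handle(r)
        r = r + r
    m = [depth for price in v if v >= width]
    handle(r)
    if m <= width:
        log(v)
        v = v + (width != m)
    r = record(m)
    return r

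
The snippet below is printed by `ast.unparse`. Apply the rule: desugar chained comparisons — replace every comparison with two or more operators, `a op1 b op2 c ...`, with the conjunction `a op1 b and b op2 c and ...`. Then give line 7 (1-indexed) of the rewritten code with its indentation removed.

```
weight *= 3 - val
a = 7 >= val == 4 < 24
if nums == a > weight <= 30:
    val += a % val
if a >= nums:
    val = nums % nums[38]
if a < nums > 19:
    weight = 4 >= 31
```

Transformed code:
weight *= 3 - val
a = 7 >= val and val == 4 and (4 < 24)
if nums == a and a > weight and (weight <= 30):
    val += a % val
if a >= nums:
    val = nums % nums[38]
if a < nums and nums > 19:
    weight = 4 >= 31

if a < nums and nums > 19:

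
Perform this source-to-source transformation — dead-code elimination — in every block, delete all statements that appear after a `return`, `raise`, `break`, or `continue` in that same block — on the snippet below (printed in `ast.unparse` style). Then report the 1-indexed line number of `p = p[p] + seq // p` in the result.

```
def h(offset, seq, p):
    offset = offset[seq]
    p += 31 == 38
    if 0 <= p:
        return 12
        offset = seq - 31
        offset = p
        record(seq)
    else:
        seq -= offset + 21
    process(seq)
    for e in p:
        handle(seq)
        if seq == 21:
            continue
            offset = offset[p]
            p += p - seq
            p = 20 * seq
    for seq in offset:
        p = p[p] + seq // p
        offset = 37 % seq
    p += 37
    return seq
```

Transformed code:
def h(offset, seq, p):
    offset = offset[seq]
    p += 31 == 38
    if 0 <= p:
        return 12
    else:
        seq -= offset + 21
    process(seq)
    for e in p:
        handle(seq)
        if seq == 21:
            continue
    for seq in offset:
        p = p[p] + seq // p
        offset = 37 % seq
    p += 37
    return seq

14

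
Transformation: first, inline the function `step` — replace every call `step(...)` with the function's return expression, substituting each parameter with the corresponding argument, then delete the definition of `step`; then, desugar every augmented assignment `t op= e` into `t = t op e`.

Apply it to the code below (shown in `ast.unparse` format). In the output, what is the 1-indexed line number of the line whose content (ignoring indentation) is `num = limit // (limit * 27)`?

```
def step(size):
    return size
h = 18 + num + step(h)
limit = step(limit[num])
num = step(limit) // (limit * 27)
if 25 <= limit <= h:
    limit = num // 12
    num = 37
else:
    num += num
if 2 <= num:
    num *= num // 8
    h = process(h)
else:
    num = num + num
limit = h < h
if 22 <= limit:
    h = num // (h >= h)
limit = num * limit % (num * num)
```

Transformed code:
h = 18 + num + h
limit = limit[num]
num = limit // (limit * 27)
if 25 <= limit <= h:
    limit = num // 12
    num = 37
else:
    num = num + num
if 2 <= num:
    num = num * (num // 8)
    h = process(h)
else:
    num = num + num
limit = h < h
if 22 <= limit:
    h = num // (h >= h)
limit = num * limit % (num * num)

3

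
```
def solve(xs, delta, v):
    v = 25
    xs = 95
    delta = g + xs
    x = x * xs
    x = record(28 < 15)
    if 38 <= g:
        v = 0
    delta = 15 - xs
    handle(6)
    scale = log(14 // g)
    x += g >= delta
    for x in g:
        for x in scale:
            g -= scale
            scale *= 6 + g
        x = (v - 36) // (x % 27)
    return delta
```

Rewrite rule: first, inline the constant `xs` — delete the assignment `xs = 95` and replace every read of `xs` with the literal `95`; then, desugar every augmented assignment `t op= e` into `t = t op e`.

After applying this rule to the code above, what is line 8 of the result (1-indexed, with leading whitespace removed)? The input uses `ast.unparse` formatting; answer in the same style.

delta = 15 - 95

Transformed code:
def solve(xs, delta, v):
    v = 25
    delta = g + 95
    x = x * 95
    x = record(28 < 15)
    if 38 <= g:
        v = 0
    delta = 15 - 95
    handle(6)
    scale = log(14 // g)
    x = x + (g >= delta)
    for x in g:
        for x in scale:
            g = g - scale
            scale = scale * (6 + g)
        x = (v - 36) // (x % 27)
    return delta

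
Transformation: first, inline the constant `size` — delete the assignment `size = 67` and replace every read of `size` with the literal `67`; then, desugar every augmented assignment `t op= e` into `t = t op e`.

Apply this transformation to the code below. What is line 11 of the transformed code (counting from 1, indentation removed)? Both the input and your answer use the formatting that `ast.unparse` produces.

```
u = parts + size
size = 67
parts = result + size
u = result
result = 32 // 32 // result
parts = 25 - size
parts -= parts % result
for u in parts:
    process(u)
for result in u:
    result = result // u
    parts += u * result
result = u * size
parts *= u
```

parts = parts + u * result

Transformed code:
u = parts + 67
parts = result + 67
u = result
result = 32 // 32 // result
parts = 25 - 67
parts = parts - parts % result
for u in parts:
    process(u)
for result in u:
    result = result // u
    parts = parts + u * result
result = u * 67
parts = parts * u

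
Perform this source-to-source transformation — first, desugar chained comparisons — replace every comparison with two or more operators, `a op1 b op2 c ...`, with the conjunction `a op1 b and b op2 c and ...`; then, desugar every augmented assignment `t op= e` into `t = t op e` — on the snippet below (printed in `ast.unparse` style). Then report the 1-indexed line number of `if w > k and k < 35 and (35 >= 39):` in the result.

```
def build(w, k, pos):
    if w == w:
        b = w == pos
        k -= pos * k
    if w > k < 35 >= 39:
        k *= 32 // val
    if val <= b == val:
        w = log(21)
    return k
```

5

Transformed code:
def build(w, k, pos):
    if w == w:
        b = w == pos
        k = k - pos * k
    if w > k and k < 35 and (35 >= 39):
        k = k * (32 // val)
    if val <= b and b == val:
        w = log(21)
    return k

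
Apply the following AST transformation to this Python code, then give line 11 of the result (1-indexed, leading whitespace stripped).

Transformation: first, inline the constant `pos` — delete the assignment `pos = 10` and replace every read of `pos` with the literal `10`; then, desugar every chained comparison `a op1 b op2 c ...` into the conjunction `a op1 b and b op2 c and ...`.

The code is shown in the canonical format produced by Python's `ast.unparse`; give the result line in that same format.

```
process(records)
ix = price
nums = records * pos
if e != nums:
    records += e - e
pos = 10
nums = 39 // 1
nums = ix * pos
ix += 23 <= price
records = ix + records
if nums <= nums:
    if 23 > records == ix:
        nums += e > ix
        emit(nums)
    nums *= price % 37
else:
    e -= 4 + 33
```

if 23 > records and records == ix:

Transformed code:
process(records)
ix = price
nums = records * 10
if e != nums:
    records += e - e
nums = 39 // 1
nums = ix * 10
ix += 23 <= price
records = ix + records
if nums <= nums:
    if 23 > records and records == ix:
        nums += e > ix
        emit(nums)
    nums *= price % 37
else:
    e -= 4 + 33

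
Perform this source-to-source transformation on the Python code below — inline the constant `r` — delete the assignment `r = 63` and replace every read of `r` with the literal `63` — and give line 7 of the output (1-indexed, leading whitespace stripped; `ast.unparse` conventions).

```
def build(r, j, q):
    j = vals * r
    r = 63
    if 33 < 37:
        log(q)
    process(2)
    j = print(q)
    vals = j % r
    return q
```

Transformed code:
def build(r, j, q):
    j = vals * 63
    if 33 < 37:
        log(q)
    process(2)
    j = print(q)
    vals = j % 63
    return q

vals = j % 63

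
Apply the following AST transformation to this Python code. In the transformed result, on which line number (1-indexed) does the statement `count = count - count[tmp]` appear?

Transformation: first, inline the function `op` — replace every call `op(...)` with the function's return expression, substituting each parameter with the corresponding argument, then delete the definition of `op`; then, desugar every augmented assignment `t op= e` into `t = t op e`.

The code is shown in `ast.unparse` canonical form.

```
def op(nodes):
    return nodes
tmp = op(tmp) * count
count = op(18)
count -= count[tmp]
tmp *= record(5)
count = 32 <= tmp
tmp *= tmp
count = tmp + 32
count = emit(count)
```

Transformed code:
tmp = tmp * count
count = 18
count = count - count[tmp]
tmp = tmp * record(5)
count = 32 <= tmp
tmp = tmp * tmp
count = tmp + 32
count = emit(count)

3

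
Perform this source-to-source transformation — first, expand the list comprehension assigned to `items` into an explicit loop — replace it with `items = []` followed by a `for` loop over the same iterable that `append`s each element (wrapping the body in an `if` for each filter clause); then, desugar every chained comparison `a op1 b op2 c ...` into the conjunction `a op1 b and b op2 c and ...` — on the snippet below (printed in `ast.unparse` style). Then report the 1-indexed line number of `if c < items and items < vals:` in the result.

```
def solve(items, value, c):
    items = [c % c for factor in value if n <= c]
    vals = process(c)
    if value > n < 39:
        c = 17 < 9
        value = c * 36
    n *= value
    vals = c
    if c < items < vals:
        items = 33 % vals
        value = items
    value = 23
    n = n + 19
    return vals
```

Transformed code:
def solve(items, value, c):
    items = []
    for factor in value:
        if n <= c:
            items.append(c % c)
    vals = process(c)
    if value > n and n < 39:
        c = 17 < 9
        value = c * 36
    n *= value
    vals = c
    if c < items and items < vals:
        items = 33 % vals
        value = items
    value = 23
    n = n + 19
    return vals

12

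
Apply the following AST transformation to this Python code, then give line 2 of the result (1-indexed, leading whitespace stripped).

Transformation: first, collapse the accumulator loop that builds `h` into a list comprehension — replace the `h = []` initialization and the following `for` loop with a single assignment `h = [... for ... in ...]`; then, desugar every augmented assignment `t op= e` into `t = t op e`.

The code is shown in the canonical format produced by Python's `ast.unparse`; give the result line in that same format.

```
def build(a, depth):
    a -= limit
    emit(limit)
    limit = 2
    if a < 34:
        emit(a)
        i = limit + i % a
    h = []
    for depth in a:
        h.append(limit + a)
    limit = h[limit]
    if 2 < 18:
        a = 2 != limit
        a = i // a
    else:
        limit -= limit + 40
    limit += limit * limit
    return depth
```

Transformed code:
def build(a, depth):
    a = a - limit
    emit(limit)
    limit = 2
    if a < 34:
        emit(a)
        i = limit + i % a
    h = [limit + a for depth in a]
    limit = h[limit]
    if 2 < 18:
        a = 2 != limit
        a = i // a
    else:
        limit = limit - (limit + 40)
    limit = limit + limit * limit
    return depth

a = a - limit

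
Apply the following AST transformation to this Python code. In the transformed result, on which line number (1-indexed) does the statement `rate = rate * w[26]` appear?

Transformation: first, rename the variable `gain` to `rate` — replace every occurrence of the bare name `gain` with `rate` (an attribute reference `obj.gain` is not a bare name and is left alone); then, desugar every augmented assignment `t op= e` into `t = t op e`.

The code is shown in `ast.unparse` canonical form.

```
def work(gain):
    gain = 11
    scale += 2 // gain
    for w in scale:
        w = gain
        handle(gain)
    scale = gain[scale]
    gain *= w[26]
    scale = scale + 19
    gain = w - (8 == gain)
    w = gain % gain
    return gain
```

8

Transformed code:
def work(rate):
    rate = 11
    scale = scale + 2 // rate
    for w in scale:
        w = rate
        handle(rate)
    scale = rate[scale]
    rate = rate * w[26]
    scale = scale + 19
    rate = w - (8 == rate)
    w = rate % rate
    return rate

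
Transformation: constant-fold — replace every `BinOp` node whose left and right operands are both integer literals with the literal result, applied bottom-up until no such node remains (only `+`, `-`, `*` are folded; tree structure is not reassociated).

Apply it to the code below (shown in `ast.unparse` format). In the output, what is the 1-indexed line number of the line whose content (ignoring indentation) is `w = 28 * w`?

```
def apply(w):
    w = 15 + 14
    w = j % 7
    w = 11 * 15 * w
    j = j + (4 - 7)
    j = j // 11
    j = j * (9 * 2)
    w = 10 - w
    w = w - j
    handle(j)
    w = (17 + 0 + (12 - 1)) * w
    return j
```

Transformed code:
def apply(w):
    w = 29
    w = j % 7
    w = 165 * w
    j = j + -3
    j = j // 11
    j = j * 18
    w = 10 - w
    w = w - j
    handle(j)
    w = 28 * w
    return j

11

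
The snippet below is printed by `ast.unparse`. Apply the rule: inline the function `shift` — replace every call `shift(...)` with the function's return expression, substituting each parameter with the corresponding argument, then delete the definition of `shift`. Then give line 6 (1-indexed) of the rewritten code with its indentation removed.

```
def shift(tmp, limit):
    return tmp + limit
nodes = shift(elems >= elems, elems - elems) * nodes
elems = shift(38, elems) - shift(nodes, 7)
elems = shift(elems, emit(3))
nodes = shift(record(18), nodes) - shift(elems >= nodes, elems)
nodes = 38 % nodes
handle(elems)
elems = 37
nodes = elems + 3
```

Transformed code:
nodes = ((elems >= elems) + (elems - elems)) * nodes
elems = 38 + elems - (nodes + 7)
elems = elems + emit(3)
nodes = record(18) + nodes - ((elems >= nodes) + elems)
nodes = 38 % nodes
handle(elems)
elems = 37
nodes = elems + 3

handle(elems)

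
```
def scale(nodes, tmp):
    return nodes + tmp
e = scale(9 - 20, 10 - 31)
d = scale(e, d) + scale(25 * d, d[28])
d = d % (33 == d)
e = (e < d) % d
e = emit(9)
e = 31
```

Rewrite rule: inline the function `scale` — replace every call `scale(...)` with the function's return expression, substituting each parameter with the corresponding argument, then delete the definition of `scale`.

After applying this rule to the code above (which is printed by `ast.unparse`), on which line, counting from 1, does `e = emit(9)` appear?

Transformed code:
e = 9 - 20 + (10 - 31)
d = e + d + (25 * d + d[28])
d = d % (33 == d)
e = (e < d) % d
e = emit(9)
e = 31

5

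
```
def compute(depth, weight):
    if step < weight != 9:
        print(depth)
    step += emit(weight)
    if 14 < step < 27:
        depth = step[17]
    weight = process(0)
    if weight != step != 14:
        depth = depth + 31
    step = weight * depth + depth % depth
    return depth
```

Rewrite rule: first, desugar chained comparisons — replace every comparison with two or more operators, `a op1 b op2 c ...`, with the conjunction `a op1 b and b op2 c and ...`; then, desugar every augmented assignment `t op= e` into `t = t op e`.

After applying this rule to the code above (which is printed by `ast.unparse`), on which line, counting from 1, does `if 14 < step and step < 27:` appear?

Transformed code:
def compute(depth, weight):
    if step < weight and weight != 9:
        print(depth)
    step = step + emit(weight)
    if 14 < step and step < 27:
        depth = step[17]
    weight = process(0)
    if weight != step and step != 14:
        depth = depth + 31
    step = weight * depth + depth % depth
    return depth

5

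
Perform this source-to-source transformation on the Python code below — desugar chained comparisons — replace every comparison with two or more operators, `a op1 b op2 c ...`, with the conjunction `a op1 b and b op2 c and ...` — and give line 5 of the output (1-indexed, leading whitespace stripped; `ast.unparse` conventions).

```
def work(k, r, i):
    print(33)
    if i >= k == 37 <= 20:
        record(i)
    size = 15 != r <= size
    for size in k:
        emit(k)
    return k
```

Transformed code:
def work(k, r, i):
    print(33)
    if i >= k and k == 37 and (37 <= 20):
        record(i)
    size = 15 != r and r <= size
    for size in k:
        emit(k)
    return k

size = 15 != r and r <= size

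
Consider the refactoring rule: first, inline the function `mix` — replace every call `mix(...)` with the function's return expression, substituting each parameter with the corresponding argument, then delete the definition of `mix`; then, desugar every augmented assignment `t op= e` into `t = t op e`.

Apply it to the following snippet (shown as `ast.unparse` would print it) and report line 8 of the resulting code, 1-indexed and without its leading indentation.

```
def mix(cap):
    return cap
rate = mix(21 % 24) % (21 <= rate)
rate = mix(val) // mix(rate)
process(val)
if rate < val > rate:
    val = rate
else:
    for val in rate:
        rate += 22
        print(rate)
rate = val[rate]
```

rate = rate + 22

Transformed code:
rate = 21 % 24 % (21 <= rate)
rate = val // rate
process(val)
if rate < val > rate:
    val = rate
else:
    for val in rate:
        rate = rate + 22
        print(rate)
rate = val[rate]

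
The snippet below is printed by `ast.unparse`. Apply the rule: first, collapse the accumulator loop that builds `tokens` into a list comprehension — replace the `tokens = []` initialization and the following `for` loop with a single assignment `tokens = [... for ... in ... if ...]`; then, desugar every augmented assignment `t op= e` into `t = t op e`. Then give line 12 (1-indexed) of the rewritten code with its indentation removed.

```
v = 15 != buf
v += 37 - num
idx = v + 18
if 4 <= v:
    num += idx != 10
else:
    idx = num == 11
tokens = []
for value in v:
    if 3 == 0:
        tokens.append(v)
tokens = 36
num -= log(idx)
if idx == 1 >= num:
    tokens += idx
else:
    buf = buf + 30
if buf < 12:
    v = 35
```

Transformed code:
v = 15 != buf
v = v + (37 - num)
idx = v + 18
if 4 <= v:
    num = num + (idx != 10)
else:
    idx = num == 11
tokens = [v for value in v if 3 == 0]
tokens = 36
num = num - log(idx)
if idx == 1 >= num:
    tokens = tokens + idx
else:
    buf = buf + 30
if buf < 12:
    v = 35

tokens = tokens + idx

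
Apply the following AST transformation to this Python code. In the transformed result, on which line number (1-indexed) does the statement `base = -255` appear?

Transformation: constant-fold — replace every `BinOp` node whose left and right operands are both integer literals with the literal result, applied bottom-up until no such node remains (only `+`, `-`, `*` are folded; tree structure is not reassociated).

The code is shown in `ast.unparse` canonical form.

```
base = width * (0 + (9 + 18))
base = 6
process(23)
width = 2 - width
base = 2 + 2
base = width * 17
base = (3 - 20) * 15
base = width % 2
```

Transformed code:
base = width * 27
base = 6
process(23)
width = 2 - width
base = 4
base = width * 17
base = -255
base = width % 2

7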